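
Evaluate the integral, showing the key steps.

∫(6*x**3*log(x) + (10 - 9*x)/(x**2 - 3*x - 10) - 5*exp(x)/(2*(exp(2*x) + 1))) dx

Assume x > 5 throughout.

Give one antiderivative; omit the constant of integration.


Step 1. Rewrite: now ∫(6*x**3*log(x)) dx + ∫((10 - 9*x)/(x**2 - 3*x - 10)) dx + ∫(-5*exp(x)/(2*(exp(2*x) + 1))) dx.
Step 2. Substitute u = exp(x), turning ∫(-5*exp(x)/(2*(exp(2*x) + 1))) dx into ∫(-5/(2*(u**2 + 1))) du: now ∫(6*x**3*log(x)) dx + ∫((10 - 9*x)/(x**2 - 3*x - 10)) dx + ∫(-5/(2*(u**2 + 1))) du.
Step 3. Evaluate the standard form: now -5*atan(u)/2 + ∫(6*x**3*log(x)) dx + ∫((10 - 9*x)/(x**2 - 3*x - 10)) dx.
Step 4. Substitute back u = exp(x): now -5*atan(exp(x))/2 + ∫(6*x**3*log(x)) dx + ∫((10 - 9*x)/(x**2 - 3*x - 10)) dx.
Step 5. Integrate ∫(6*x**3*log(x)) dx by parts with u = log(x), dv = (6*x**3) dx, so v = 3*x**4/2 [assuming x > 0]: now 3*x**4*log(x)/2 - 5*atan(exp(x))/2 + ∫(-3*x**3/2) dx + ∫((10 - 9*x)/(x**2 - 3*x - 10)) dx.
Step 6. Evaluate the standard form: now 3*x**4*log(x)/2 - 3*x**4/8 - 5*atan(exp(x))/2 + ∫((10 - 9*x)/(x**2 - 3*x - 10)) dx.
Step 7. Decompose ∫((10 - 9*x)/(x**2 - 3*x - 10)) dx by partial fractions, (10 - 9*x)/(x**2 - 3*x - 10) = -4/(x + 2) - 5/(x - 5): now 3*x**4*log(x)/2 - 3*x**4/8 - 5*atan(exp(x))/2 + ∫(-5/(x - 5)) dx + ∫(-4/(x + 2)) dx.
Step 8. Evaluate the standard form [assuming x > 5]: now 3*x**4*log(x)/2 - 3*x**4/8 - 5*log(x - 5) - 5*atan(exp(x))/2 + ∫(-4/(x + 2)) dx.
Step 9. Evaluate the standard form [assuming x > -2]: now 3*x**4*log(x)/2 - 3*x**4/8 - 5*log(x - 5) - 4*log(x + 2) - 5*atan(exp(x))/2.
Answer: 3*x**4*log(x)/2 - 3*x**4/8 - 5*log(x - 5) - 4*log(x + 2) - 5*atan(exp(x))/2.


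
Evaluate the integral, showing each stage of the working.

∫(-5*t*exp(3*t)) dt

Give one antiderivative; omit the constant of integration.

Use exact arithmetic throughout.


Step 1. Integrate ∫(-5*t*exp(3*t)) dt by parts with u = t, dv = (-5*exp(3*t)) dt, so v = -5*exp(3*t)/3: now -5*t*exp(3*t)/3 + ∫(5*exp(3*t)/3) dt.
Step 2. Evaluate the standard form: now -5*t*exp(3*t)/3 + 5*exp(3*t)/9.
Answer: -5*t*exp(3*t)/3 + 5*exp(3*t)/9.


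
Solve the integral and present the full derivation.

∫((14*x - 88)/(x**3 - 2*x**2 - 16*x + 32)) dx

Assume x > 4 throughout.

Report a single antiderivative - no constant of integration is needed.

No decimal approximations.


Step 1. Decompose ∫((14*x - 88)/(x**3 - 2*x**2 - 16*x + 32)) dx by partial fractions, (14*x - 88)/(x**3 - 2*x**2 - 16*x + 32) = -3/(x + 4) + 5/(x - 2) - 2/(x - 4): now ∫(-2/(x - 4)) dx + ∫(5/(x - 2)) dx + ∫(-3/(x + 4)) dx.
Step 2. Evaluate the standard form [assuming x > 2]: now 5*log(x - 2) + ∫(-2/(x - 4)) dx + ∫(-3/(x + 4)) dx.
Step 3. Evaluate the standard form [assuming x > 4]: now -2*log(x - 4) + 5*log(x - 2) + ∫(-3/(x + 4)) dx.
Step 4. Evaluate the standard form [assuming x > -4]: now -2*log(x - 4) + 5*log(x - 2) - 3*log(x + 4).
Answer: -2*log(x - 4) + 5*log(x - 2) - 3*log(x + 4).


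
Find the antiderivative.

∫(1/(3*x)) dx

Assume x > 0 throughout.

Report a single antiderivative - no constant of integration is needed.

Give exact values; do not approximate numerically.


Answer: log(x)/3.


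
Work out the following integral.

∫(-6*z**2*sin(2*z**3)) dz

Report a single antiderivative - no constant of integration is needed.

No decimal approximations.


Answer: cos(2*z**3).


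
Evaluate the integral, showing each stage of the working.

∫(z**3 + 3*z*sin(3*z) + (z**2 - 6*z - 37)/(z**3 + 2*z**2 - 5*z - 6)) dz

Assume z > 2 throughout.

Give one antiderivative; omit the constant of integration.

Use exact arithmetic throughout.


Step 1. Rewrite: now ∫(z**3) dz + ∫(3*z*sin(3*z)) dz + ∫((z**2 - 6*z - 37)/(z**3 + 2*z**2 - 5*z - 6)) dz.
Step 2. Evaluate the standard form: now z**4/4 + ∫(3*z*sin(3*z)) dz + ∫((z**2 - 6*z - 37)/(z**3 + 2*z**2 - 5*z - 6)) dz.
Step 3. Decompose ∫((z**2 - 6*z - 37)/(z**3 + 2*z**2 - 5*z - 6)) dz by partial fractions, (z**2 - 6*z - 37)/(z**3 + 2*z**2 - 5*z - 6) = -1/(z + 3) + 5/(z + 1) - 3/(z - 2): now z**4/4 + ∫(3*z*sin(3*z)) dz + ∫(-3/(z - 2)) dz + ∫(5/(z + 1)) dz + ∫(-1/(z + 3)) dz.
Step 4. Evaluate the standard form [assuming z > -1]: now z**4/4 + 5*log(z + 1) + ∫(3*z*sin(3*z)) dz + ∫(-3/(z - 2)) dz + ∫(-1/(z + 3)) dz.
Step 5. Evaluate the standard form [assuming z > -3]: now z**4/4 + 5*log(z + 1) - log(z + 3) + ∫(3*z*sin(3*z)) dz + ∫(-3/(z - 2)) dz.
Step 6. Evaluate the standard form [assuming z > 2]: now z**4/4 - 3*log(z - 2) + 5*log(z + 1) - log(z + 3) + ∫(3*z*sin(3*z)) dz.
Step 7. Integrate ∫(3*z*sin(3*z)) dz by parts with u = z, dv = (3*sin(3*z)) dz, so v = -cos(3*z): now z**4/4 - z*cos(3*z) - 3*log(z - 2) + 5*log(z + 1) - log(z + 3) + ∫(cos(3*z)) dz.
Step 8. Evaluate the standard form: now z**4/4 - z*cos(3*z) - 3*log(z - 2) + 5*log(z + 1) - log(z + 3) + sin(3*z)/3.
Answer: z**4/4 - z*cos(3*z) - 3*log(z - 2) + 5*log(z + 1) - log(z + 3) + sin(3*z)/3.


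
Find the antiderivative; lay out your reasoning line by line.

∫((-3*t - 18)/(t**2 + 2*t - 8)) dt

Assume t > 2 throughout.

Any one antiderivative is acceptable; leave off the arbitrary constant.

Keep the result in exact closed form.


Step 1. Decompose ∫((-3*t - 18)/(t**2 + 2*t - 8)) dt by partial fractions, (-3*t - 18)/(t**2 + 2*t - 8) = 1/(t + 4) - 4/(t - 2): now ∫(-4/(t - 2)) dt + ∫(1/(t + 4)) dt.
Step 2. Evaluate the standard form [assuming t > -4]: now log(t + 4) + ∫(-4/(t - 2)) dt.
Step 3. Evaluate the standard form [assuming t > 2]: now -4*log(t - 2) + log(t + 4).
Answer: -4*log(t - 2) + log(t + 4).


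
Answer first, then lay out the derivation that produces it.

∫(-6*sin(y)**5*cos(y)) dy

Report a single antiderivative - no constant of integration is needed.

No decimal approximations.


The answer is -sin(y)**6.
Step 1. Substitute u = sin(y), turning ∫(-6*sin(y)**5*cos(y)) dy into ∫(-6*u**5) du: now ∫(-6*u**5) du.
Step 2. Evaluate the standard form: now -u**6.
Step 3. Substitute back u = sin(y): now -sin(y)**6.
Answer: -sin(y)**6.


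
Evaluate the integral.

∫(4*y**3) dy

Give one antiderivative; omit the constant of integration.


Answer: y**4.


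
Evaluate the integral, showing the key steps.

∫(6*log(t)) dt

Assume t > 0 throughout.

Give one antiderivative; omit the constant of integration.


Step 1. Integrate ∫(6*log(t)) dt by parts with u = log(t), dv = (6) dt, so v = 6*t [assuming t > 0]: now 6*t*log(t) + ∫(-6) dt.
Step 2. Evaluate the standard form: now 6*t*log(t) - 6*t.
Answer: 6*t*log(t) - 6*t.


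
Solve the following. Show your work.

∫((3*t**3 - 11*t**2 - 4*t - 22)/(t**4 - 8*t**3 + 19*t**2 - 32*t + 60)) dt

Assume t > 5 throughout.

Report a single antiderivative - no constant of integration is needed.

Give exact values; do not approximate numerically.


Step 1. Decompose ∫((3*t**3 - 11*t**2 - 4*t - 22)/(t**4 - 8*t**3 + 19*t**2 - 32*t + 60)) dt by partial fractions, (3*t**3 - 11*t**2 - 4*t - 22)/(t**4 - 8*t**3 + 19*t**2 - 32*t + 60) = 2/(t**2 + 4) + 2/(t - 3) + 1/(t - 5): now ∫(1/(t - 5)) dt + ∫(2/(t - 3)) dt + ∫(2/(t**2 + 4)) dt.
Step 2. Evaluate the standard form [assuming t > 5]: now log(t - 5) + ∫(2/(t - 3)) dt + ∫(2/(t**2 + 4)) dt.
Step 3. Evaluate the standard form [assuming t > 3]: now log(t - 5) + 2*log(t - 3) + ∫(2/(t**2 + 4)) dt.
Step 4. Evaluate the standard form: now log(t - 5) + 2*log(t - 3) + atan(t/2).
Answer: log(t - 5) + 2*log(t - 3) + atan(t/2).


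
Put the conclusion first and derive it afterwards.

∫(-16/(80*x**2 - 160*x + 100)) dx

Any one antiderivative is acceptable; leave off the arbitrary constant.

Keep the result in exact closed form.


The answer is -2*atan(2*x - 2)/5.
Step 1. Substitute u = 4 - 4*x, turning ∫(-16/(80*x**2 - 160*x + 100)) dx into ∫(4/(5*(u**2 + 4))) du: now ∫(4/(5*(u**2 + 4))) du.
Step 2. Evaluate the standard form: now 2*atan(u/2)/5.
Step 3. Substitute back u = 4 - 4*x: now -2*atan(2*x - 2)/5.
Answer: -2*atan(2*x - 2)/5.


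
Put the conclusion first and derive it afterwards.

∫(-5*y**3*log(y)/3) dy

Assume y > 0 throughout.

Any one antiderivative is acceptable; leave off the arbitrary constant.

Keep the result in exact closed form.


The answer is -5*y**4*log(y)/12 + 5*y**4/48.
Step 1. Integrate ∫(-5*y**3*log(y)/3) dy by parts with u = log(y), dv = (-5*y**3/3) dy, so v = -5*y**4/12 [assuming y > 0]: now -5*y**4*log(y)/12 + ∫(5*y**3/12) dy.
Step 2. Evaluate the standard form: now -5*y**4*log(y)/12 + 5*y**4/48.
Answer: -5*y**4*log(y)/12 + 5*y**4/48.


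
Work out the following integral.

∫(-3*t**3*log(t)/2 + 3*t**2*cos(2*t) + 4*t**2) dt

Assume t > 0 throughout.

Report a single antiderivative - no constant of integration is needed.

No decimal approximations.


Answer: -3*t**4*log(t)/8 + 3*t**4/32 + 4*t**3/3 + 3*t**2*sin(2*t)/2 + 3*t*cos(2*t)/2 - 3*sin(2*t)/4.


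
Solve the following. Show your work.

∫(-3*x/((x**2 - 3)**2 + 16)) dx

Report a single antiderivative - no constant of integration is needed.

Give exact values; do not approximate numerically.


Step 1. Substitute u = x**2 - 3, turning ∫(-3*x/((x**2 - 3)**2 + 16)) dx into ∫(-3/(2*(u**2 + 16))) du: now ∫(-3/(2*(u**2 + 16))) du.
Step 2. Evaluate the standard form: now -3*atan(u/4)/8.
Step 3. Substitute back u = x**2 - 3: now -3*atan(x**2/4 - 3/4)/8.
Answer: -3*atan(x**2/4 - 3/4)/8.


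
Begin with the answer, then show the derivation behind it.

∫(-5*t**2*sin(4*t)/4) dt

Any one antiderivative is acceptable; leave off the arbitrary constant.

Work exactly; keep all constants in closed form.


The answer is 5*t**2*cos(4*t)/16 - 5*t*sin(4*t)/32 - 5*cos(4*t)/128.
Step 1. Integrate ∫(-5*t**2*sin(4*t)/4) dt by parts with u = t**2, dv = (-5*sin(4*t)/4) dt, so v = 5*cos(4*t)/16: now 5*t**2*cos(4*t)/16 + ∫(-5*t*cos(4*t)/8) dt.
Step 2. Integrate ∫(-5*t*cos(4*t)/8) dt by parts with u = t, dv = (-5*cos(4*t)/8) dt, so v = -5*sin(4*t)/32: now 5*t**2*cos(4*t)/16 - 5*t*sin(4*t)/32 + ∫(5*sin(4*t)/32) dt.
Step 3. Evaluate the standard form: now 5*t**2*cos(4*t)/16 - 5*t*sin(4*t)/32 - 5*cos(4*t)/128.
Answer: 5*t**2*cos(4*t)/16 - 5*t*sin(4*t)/32 - 5*cos(4*t)/128.


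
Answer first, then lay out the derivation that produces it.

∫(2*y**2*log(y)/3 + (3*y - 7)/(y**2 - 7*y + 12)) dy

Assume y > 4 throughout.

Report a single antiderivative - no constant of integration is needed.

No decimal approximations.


The answer is 2*y**3*log(y)/9 - 2*y**3/27 + 5*log(y - 4) - 2*log(y - 3).
Step 1. Rewrite: now ∫(2*y**2*log(y)/3) dy + ∫((3*y - 7)/(y**2 - 7*y + 12)) dy.
Step 2. Integrate ∫(2*y**2*log(y)/3) dy by parts with u = log(y), dv = (2*y**2/3) dy, so v = 2*y**3/9 [assuming y > 0]: now 2*y**3*log(y)/9 + ∫(-2*y**2/9) dy + ∫((3*y - 7)/(y**2 - 7*y + 12)) dy.
Step 3. Evaluate the standard form: now 2*y**3*log(y)/9 - 2*y**3/27 + ∫((3*y - 7)/(y**2 - 7*y + 12)) dy.
Step 4. Decompose ∫((3*y - 7)/(y**2 - 7*y + 12)) dy by partial fractions, (3*y - 7)/(y**2 - 7*y + 12) = -2/(y - 3) + 5/(y - 4): now 2*y**3*log(y)/9 - 2*y**3/27 + ∫(5/(y - 4)) dy + ∫(-2/(y - 3)) dy.
Step 5. Evaluate the standard form [assuming y > 4]: now 2*y**3*log(y)/9 - 2*y**3/27 + 5*log(y - 4) + ∫(-2/(y - 3)) dy.
Step 6. Evaluate the standard form [assuming y > 3]: now 2*y**3*log(y)/9 - 2*y**3/27 + 5*log(y - 4) - 2*log(y - 3).
Answer: 2*y**3*log(y)/9 - 2*y**3/27 + 5*log(y - 4) - 2*log(y - 3).


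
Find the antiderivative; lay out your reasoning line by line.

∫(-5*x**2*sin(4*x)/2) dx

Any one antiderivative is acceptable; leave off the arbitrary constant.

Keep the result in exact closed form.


Step 1. Integrate ∫(-5*x**2*sin(4*x)/2) dx by parts with u = x**2, dv = (-5*sin(4*x)/2) dx, so v = 5*cos(4*x)/8: now 5*x**2*cos(4*x)/8 + ∫(-5*x*cos(4*x)/4) dx.
Step 2. Integrate ∫(-5*x*cos(4*x)/4) dx by parts with u = x, dv = (-5*cos(4*x)/4) dx, so v = -5*sin(4*x)/16: now 5*x**2*cos(4*x)/8 - 5*x*sin(4*x)/16 + ∫(5*sin(4*x)/16) dx.
Step 3. Evaluate the standard form: now 5*x**2*cos(4*x)/8 - 5*x*sin(4*x)/16 - 5*cos(4*x)/64.
Answer: 5*x**2*cos(4*x)/8 - 5*x*sin(4*x)/16 - 5*cos(4*x)/64.


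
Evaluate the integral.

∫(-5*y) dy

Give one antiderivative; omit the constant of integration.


Answer: -5*y**2/2.


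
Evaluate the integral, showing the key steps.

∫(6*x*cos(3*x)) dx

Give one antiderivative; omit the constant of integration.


Step 1. Integrate ∫(6*x*cos(3*x)) dx by parts with u = x, dv = (6*cos(3*x)) dx, so v = 2*sin(3*x): now 2*x*sin(3*x) + ∫(-2*sin(3*x)) dx.
Step 2. Evaluate the standard form: now 2*x*sin(3*x) + 2*cos(3*x)/3.
Answer: 2*x*sin(3*x) + 2*cos(3*x)/3.


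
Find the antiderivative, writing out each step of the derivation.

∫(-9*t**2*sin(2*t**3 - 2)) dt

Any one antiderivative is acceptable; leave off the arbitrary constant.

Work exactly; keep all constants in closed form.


Step 1. Substitute u = t**3 - 1, turning ∫(-9*t**2*sin(2*t**3 - 2)) dt into ∫(-3*sin(2*u)) du: now ∫(-3*sin(2*u)) du.
Step 2. Evaluate the standard form: now 3*cos(2*u)/2.
Step 3. Substitute back u = t**3 - 1: now 3*cos(2*t**3 - 2)/2.
Answer: 3*cos(2*t**3 - 2)/2.


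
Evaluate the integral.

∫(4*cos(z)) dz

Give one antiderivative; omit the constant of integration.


Answer: 4*sin(z).


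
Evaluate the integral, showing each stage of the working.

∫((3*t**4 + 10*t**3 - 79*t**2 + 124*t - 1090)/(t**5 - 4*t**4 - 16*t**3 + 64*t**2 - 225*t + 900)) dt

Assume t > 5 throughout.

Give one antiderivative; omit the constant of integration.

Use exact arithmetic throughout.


Step 1. Decompose ∫((3*t**4 + 10*t**3 - 79*t**2 + 124*t - 1090)/(t**5 - 4*t**4 - 16*t**3 + 64*t**2 - 225*t + 900)) dt by partial fractions, (3*t**4 + 10*t**3 - 79*t**2 + 124*t - 1090)/(t**5 - 4*t**4 - 16*t**3 + 64*t**2 - 225*t + 900) = -1/(t**2 + 9) - 1/(t + 5) + 2/(t - 4) + 2/(t - 5): now ∫(2/(t - 5)) dt + ∫(2/(t - 4)) dt + ∫(-1/(t + 5)) dt + ∫(-1/(t**2 + 9)) dt.
Step 2. Evaluate the standard form [assuming t > 5]: now 2*log(t - 5) + ∫(2/(t - 4)) dt + ∫(-1/(t + 5)) dt + ∫(-1/(t**2 + 9)) dt.
Step 3. Evaluate the standard form [assuming t > -5]: now 2*log(t - 5) - log(t + 5) + ∫(2/(t - 4)) dt + ∫(-1/(t**2 + 9)) dt.
Step 4. Evaluate the standard form [assuming t > 4]: now 2*log(t - 5) + 2*log(t - 4) - log(t + 5) + ∫(-1/(t**2 + 9)) dt.
Step 5. Evaluate the standard form: now 2*log(t - 5) + 2*log(t - 4) - log(t + 5) - atan(t/3)/3.
Answer: 2*log(t - 5) + 2*log(t - 4) - log(t + 5) - atan(t/3)/3.


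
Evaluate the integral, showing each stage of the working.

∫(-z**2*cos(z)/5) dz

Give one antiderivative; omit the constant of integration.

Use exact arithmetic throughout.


Step 1. Integrate ∫(-z**2*cos(z)/5) dz by parts with u = z**2, dv = (-cos(z)/5) dz, so v = -sin(z)/5: now -z**2*sin(z)/5 + ∫(2*z*sin(z)/5) dz.
Step 2. Integrate ∫(2*z*sin(z)/5) dz by parts with u = z, dv = (2*sin(z)/5) dz, so v = -2*cos(z)/5: now -z**2*sin(z)/5 - 2*z*cos(z)/5 + ∫(2*cos(z)/5) dz.
Step 3. Evaluate the standard form: now -z**2*sin(z)/5 - 2*z*cos(z)/5 + 2*sin(z)/5.
Answer: -z**2*sin(z)/5 - 2*z*cos(z)/5 + 2*sin(z)/5.


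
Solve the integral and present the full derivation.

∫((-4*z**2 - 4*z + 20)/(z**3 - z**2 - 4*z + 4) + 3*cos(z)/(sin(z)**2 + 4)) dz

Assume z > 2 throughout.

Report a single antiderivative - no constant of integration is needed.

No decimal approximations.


Step 1. Rewrite: now ∫(3*cos(z)/(sin(z)**2 + 4)) dz + ∫((-4*z**2 - 4*z + 20)/(z**3 - z**2 - 4*z + 4)) dz.
Step 2. Substitute u = sin(z), turning ∫(3*cos(z)/(sin(z)**2 + 4)) dz into ∫(3/(u**2 + 4)) du: now ∫((-4*z**2 - 4*z + 20)/(z**3 - z**2 - 4*z + 4)) dz + ∫(3/(u**2 + 4)) du.
Step 3. Evaluate the standard form: now 3*atan(u/2)/2 + ∫((-4*z**2 - 4*z + 20)/(z**3 - z**2 - 4*z + 4)) dz.
Step 4. Substitute back u = sin(z): now 3*atan(sin(z)/2)/2 + ∫((-4*z**2 - 4*z + 20)/(z**3 - z**2 - 4*z + 4)) dz.
Step 5. Decompose ∫((-4*z**2 - 4*z + 20)/(z**3 - z**2 - 4*z + 4)) dz by partial fractions, (-4*z**2 - 4*z + 20)/(z**3 - z**2 - 4*z + 4) = 1/(z + 2) - 4/(z - 1) - 1/(z - 2): now 3*atan(sin(z)/2)/2 + ∫(-1/(z - 2)) dz + ∫(-4/(z - 1)) dz + ∫(1/(z + 2)) dz.
Step 6. Evaluate the standard form [assuming z > 2]: now -log(z - 2) + 3*atan(sin(z)/2)/2 + ∫(-4/(z - 1)) dz + ∫(1/(z + 2)) dz.
Step 7. Evaluate the standard form [assuming z > -2]: now -log(z - 2) + log(z + 2) + 3*atan(sin(z)/2)/2 + ∫(-4/(z - 1)) dz.
Step 8. Evaluate the standard form [assuming z > 1]: now -log(z - 2) - 4*log(z - 1) + log(z + 2) + 3*atan(sin(z)/2)/2.
Answer: -log(z - 2) - 4*log(z - 1) + log(z + 2) + 3*atan(sin(z)/2)/2.


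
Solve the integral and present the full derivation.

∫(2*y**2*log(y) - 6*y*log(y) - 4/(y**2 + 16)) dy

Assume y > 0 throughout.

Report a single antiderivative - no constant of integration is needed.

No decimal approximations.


Step 1. Rewrite: now ∫(-6*y*log(y)) dy + ∫(2*y**2*log(y)) dy + ∫(-4/(y**2 + 16)) dy.
Step 2. Evaluate the standard form: now -atan(y/4) + ∫(-6*y*log(y)) dy + ∫(2*y**2*log(y)) dy.
Step 3. Integrate ∫(2*y**2*log(y)) dy by parts with u = log(y), dv = (2*y**2) dy, so v = 2*y**3/3 [assuming y > 0]: now 2*y**3*log(y)/3 - atan(y/4) + ∫(-2*y**2/3) dy + ∫(-6*y*log(y)) dy.
Step 4. Evaluate the standard form: now 2*y**3*log(y)/3 - 2*y**3/9 - atan(y/4) + ∫(-6*y*log(y)) dy.
Step 5. Integrate ∫(-6*y*log(y)) dy by parts with u = log(y), dv = (-6*y) dy, so v = -3*y**2 [assuming y > 0]: now 2*y**3*log(y)/3 - 2*y**3/9 - 3*y**2*log(y) - atan(y/4) + ∫(3*y) dy.
Step 6. Evaluate the standard form: now 2*y**3*log(y)/3 - 2*y**3/9 - 3*y**2*log(y) + 3*y**2/2 - atan(y/4).
Answer: 2*y**3*log(y)/3 - 2*y**3/9 - 3*y**2*log(y) + 3*y**2/2 - atan(y/4).


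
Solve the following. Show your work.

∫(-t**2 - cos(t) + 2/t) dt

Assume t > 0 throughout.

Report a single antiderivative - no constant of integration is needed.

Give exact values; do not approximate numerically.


Step 1. Rewrite: now ∫(2/t) dt + ∫(-t**2) dt + ∫(-cos(t)) dt.
Step 2. Evaluate the standard form: now -t**3/3 + ∫(2/t) dt + ∫(-cos(t)) dt.
Step 3. Evaluate the standard form: now -t**3/3 - sin(t) + ∫(2/t) dt.
Step 4. Evaluate the standard form [assuming t > 0]: now -t**3/3 + 2*log(t) - sin(t).
Answer: -t**3/3 + 2*log(t) - sin(t).


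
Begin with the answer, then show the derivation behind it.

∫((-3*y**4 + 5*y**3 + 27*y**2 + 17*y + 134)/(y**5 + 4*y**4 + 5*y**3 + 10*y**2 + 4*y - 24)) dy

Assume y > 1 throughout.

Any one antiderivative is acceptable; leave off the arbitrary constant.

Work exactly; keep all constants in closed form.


The answer is 3*log(y - 1) - 5*log(y + 2) - log(y + 3) + atan(y/2)/2.
Step 1. Decompose ∫((-3*y**4 + 5*y**3 + 27*y**2 + 17*y + 134)/(y**5 + 4*y**4 + 5*y**3 + 10*y**2 + 4*y - 24)) dy by partial fractions, (-3*y**4 + 5*y**3 + 27*y**2 + 17*y + 134)/(y**5 + 4*y**4 + 5*y**3 + 10*y**2 + 4*y - 24) = 1/(y**2 + 4) - 1/(y + 3) - 5/(y + 2) + 3/(y - 1): now ∫(3/(y - 1)) dy + ∫(-5/(y + 2)) dy + ∫(-1/(y + 3)) dy + ∫(1/(y**2 + 4)) dy.
Step 2. Evaluate the standard form [assuming y > 1]: now 3*log(y - 1) + ∫(-5/(y + 2)) dy + ∫(-1/(y + 3)) dy + ∫(1/(y**2 + 4)) dy.
Step 3. Evaluate the standard form [assuming y > -3]: now 3*log(y - 1) - log(y + 3) + ∫(-5/(y + 2)) dy + ∫(1/(y**2 + 4)) dy.
Step 4. Evaluate the standard form [assuming y > -2]: now 3*log(y - 1) - 5*log(y + 2) - log(y + 3) + ∫(1/(y**2 + 4)) dy.
Step 5. Evaluate the standard form: now 3*log(y - 1) - 5*log(y + 2) - log(y + 3) + atan(y/2)/2.
Answer: 3*log(y - 1) - 5*log(y + 2) - log(y + 3) + atan(y/2)/2.


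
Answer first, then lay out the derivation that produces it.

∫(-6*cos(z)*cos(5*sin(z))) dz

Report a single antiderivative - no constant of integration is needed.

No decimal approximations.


The answer is -6*sin(5*sin(z))/5.
Step 1. Substitute u = sin(z), turning ∫(-6*cos(z)*cos(5*sin(z))) dz into ∫(-6*cos(5*u)) du: now ∫(-6*cos(5*u)) du.
Step 2. Evaluate the standard form: now -6*sin(5*u)/5.
Step 3. Substitute back u = sin(z): now -6*sin(5*sin(z))/5.
Answer: -6*sin(5*sin(z))/5.


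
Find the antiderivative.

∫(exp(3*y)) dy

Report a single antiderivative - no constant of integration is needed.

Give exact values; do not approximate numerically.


Answer: exp(3*y)/3.


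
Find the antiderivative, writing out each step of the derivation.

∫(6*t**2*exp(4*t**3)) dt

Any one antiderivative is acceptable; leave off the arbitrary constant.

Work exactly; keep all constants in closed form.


Step 1. Substitute u = t**3, turning ∫(6*t**2*exp(4*t**3)) dt into ∫(2*exp(4*u)) du: now ∫(2*exp(4*u)) du.
Step 2. Evaluate the standard form: now exp(4*u)/2.
Step 3. Substitute back u = t**3: now exp(4*t**3)/2.
Answer: exp(4*t**3)/2.


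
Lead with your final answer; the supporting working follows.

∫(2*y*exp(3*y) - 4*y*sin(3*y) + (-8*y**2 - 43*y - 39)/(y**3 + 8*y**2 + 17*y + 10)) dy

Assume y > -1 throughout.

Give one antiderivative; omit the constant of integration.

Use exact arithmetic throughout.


The answer is 2*y*exp(3*y)/3 + 4*y*cos(3*y)/3 - 2*exp(3*y)/9 - log(y + 1) - 5*log(y + 2) - 2*log(y + 5) - 4*sin(3*y)/9.
Step 1. Rewrite: now ∫(2*y*exp(3*y)) dy + ∫(-4*y*sin(3*y)) dy + ∫((-8*y**2 - 43*y - 39)/(y**3 + 8*y**2 + 17*y + 10)) dy.
Step 2. Decompose ∫((-8*y**2 - 43*y - 39)/(y**3 + 8*y**2 + 17*y + 10)) dy by partial fractions, (-8*y**2 - 43*y - 39)/(y**3 + 8*y**2 + 17*y + 10) = -2/(y + 5) - 5/(y + 2) - 1/(y + 1): now ∫(2*y*exp(3*y)) dy + ∫(-4*y*sin(3*y)) dy + ∫(-1/(y + 1)) dy + ∫(-5/(y + 2)) dy + ∫(-2/(y + 5)) dy.
Step 3. Evaluate the standard form [assuming y > -5]: now -2*log(y + 5) + ∫(2*y*exp(3*y)) dy + ∫(-4*y*sin(3*y)) dy + ∫(-1/(y + 1)) dy + ∫(-5/(y + 2)) dy.
Step 4. Evaluate the standard form [assuming y > -1]: now -log(y + 1) - 2*log(y + 5) + ∫(2*y*exp(3*y)) dy + ∫(-4*y*sin(3*y)) dy + ∫(-5/(y + 2)) dy.
Step 5. Evaluate the standard form [assuming y > -2]: now -log(y + 1) - 5*log(y + 2) - 2*log(y + 5) + ∫(2*y*exp(3*y)) dy + ∫(-4*y*sin(3*y)) dy.
Step 6. Integrate ∫(-4*y*sin(3*y)) dy by parts with u = y, dv = (-4*sin(3*y)) dy, so v = 4*cos(3*y)/3: now 4*y*cos(3*y)/3 - log(y + 1) - 5*log(y + 2) - 2*log(y + 5) + ∫(2*y*exp(3*y)) dy + ∫(-4*cos(3*y)/3) dy.
Step 7. Evaluate the standard form: now 4*y*cos(3*y)/3 - log(y + 1) - 5*log(y + 2) - 2*log(y + 5) - 4*sin(3*y)/9 + ∫(2*y*exp(3*y)) dy.
Step 8. Integrate ∫(2*y*exp(3*y)) dy by parts with u = y, dv = (2*exp(3*y)) dy, so v = 2*exp(3*y)/3: now 2*y*exp(3*y)/3 + 4*y*cos(3*y)/3 - log(y + 1) - 5*log(y + 2) - 2*log(y + 5) - 4*sin(3*y)/9 + ∫(-2*exp(3*y)/3) dy.
Step 9. Evaluate the standard form: now 2*y*exp(3*y)/3 + 4*y*cos(3*y)/3 - 2*exp(3*y)/9 - log(y + 1) - 5*log(y + 2) - 2*log(y + 5) - 4*sin(3*y)/9.
Answer: 2*y*exp(3*y)/3 + 4*y*cos(3*y)/3 - 2*exp(3*y)/9 - log(y + 1) - 5*log(y + 2) - 2*log(y + 5) - 4*sin(3*y)/9.


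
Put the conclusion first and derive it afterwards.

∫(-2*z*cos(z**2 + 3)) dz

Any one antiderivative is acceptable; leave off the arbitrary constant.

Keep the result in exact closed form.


The answer is -sin(z**2 + 3).
Step 1. Substitute u = z**2 + 3, turning ∫(-2*z*cos(z**2 + 3)) dz into ∫(-cos(u)) du: now ∫(-cos(u)) du.
Step 2. Evaluate the standard form: now -sin(u).
Step 3. Substitute back u = z**2 + 3: now -sin(z**2 + 3).
Answer: -sin(z**2 + 3).


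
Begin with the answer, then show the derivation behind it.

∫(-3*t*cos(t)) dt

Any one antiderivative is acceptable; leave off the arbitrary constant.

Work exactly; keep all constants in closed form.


The answer is -3*t*sin(t) - 3*cos(t).
Step 1. Integrate ∫(-3*t*cos(t)) dt by parts with u = t, dv = (-3*cos(t)) dt, so v = -3*sin(t): now -3*t*sin(t) + ∫(3*sin(t)) dt.
Step 2. Evaluate the standard form: now -3*t*sin(t) - 3*cos(t).
Answer: -3*t*sin(t) - 3*cos(t).


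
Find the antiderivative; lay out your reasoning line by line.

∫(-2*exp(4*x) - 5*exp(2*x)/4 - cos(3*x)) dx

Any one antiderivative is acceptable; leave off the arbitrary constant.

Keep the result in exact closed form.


Step 1. Rewrite: now ∫(-5*exp(2*x)/4) dx + ∫(-2*exp(4*x)) dx + ∫(-cos(3*x)) dx.
Step 2. Evaluate the standard form: now -sin(3*x)/3 + ∫(-5*exp(2*x)/4) dx + ∫(-2*exp(4*x)) dx.
Step 3. Evaluate the standard form: now -exp(4*x)/2 - sin(3*x)/3 + ∫(-5*exp(2*x)/4) dx.
Step 4. Evaluate the standard form: now -exp(4*x)/2 - 5*exp(2*x)/8 - sin(3*x)/3.
Answer: -exp(4*x)/2 - 5*exp(2*x)/8 - sin(3*x)/3.


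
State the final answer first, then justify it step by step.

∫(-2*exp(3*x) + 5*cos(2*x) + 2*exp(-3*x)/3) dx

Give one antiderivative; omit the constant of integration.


The answer is -2*exp(3*x)/3 + 5*sin(2*x)/2 - 2*exp(-3*x)/9.
Step 1. Rewrite: now ∫(2*exp(-3*x)/3) dx + ∫(-2*exp(3*x)) dx + ∫(5*cos(2*x)) dx.
Step 2. Evaluate the standard form: now -2*exp(3*x)/3 + ∫(2*exp(-3*x)/3) dx + ∫(5*cos(2*x)) dx.
Step 3. Evaluate the standard form: now -2*exp(3*x)/3 + 5*sin(2*x)/2 + ∫(2*exp(-3*x)/3) dx.
Step 4. Evaluate the standard form: now -2*exp(3*x)/3 + 5*sin(2*x)/2 - 2*exp(-3*x)/9.
Answer: -2*exp(3*x)/3 + 5*sin(2*x)/2 - 2*exp(-3*x)/9.


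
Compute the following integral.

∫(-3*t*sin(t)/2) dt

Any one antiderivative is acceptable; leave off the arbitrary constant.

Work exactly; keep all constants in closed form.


Answer: 3*t*cos(t)/2 - 3*sin(t)/2.


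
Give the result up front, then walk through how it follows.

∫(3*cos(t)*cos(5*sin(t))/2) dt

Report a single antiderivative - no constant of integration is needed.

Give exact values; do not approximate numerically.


The answer is 3*sin(5*sin(t))/10.
Step 1. Substitute u = sin(t), turning ∫(3*cos(t)*cos(5*sin(t))/2) dt into ∫(3*cos(5*u)/2) du: now ∫(3*cos(5*u)/2) du.
Step 2. Evaluate the standard form: now 3*sin(5*u)/10.
Step 3. Substitute back u = sin(t): now 3*sin(5*sin(t))/10.
Answer: 3*sin(5*sin(t))/10.


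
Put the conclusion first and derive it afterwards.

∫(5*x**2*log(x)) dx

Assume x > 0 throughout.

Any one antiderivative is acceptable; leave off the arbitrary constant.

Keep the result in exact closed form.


The answer is 5*x**3*log(x)/3 - 5*x**3/9.
Step 1. Integrate ∫(5*x**2*log(x)) dx by parts with u = log(x), dv = (5*x**2) dx, so v = 5*x**3/3 [assuming x > 0]: now 5*x**3*log(x)/3 + ∫(-5*x**2/3) dx.
Step 2. Evaluate the standard form: now 5*x**3*log(x)/3 - 5*x**3/9.
Answer: 5*x**3*log(x)/3 - 5*x**3/9.


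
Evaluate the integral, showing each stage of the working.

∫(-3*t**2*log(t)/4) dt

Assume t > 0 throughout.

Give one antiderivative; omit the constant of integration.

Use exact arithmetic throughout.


Step 1. Integrate ∫(-3*t**2*log(t)/4) dt by parts with u = log(t), dv = (-3*t**2/4) dt, so v = -t**3/4 [assuming t > 0]: now -t**3*log(t)/4 + ∫(t**2/4) dt.
Step 2. Evaluate the standard form: now -t**3*log(t)/4 + t**3/12.
Answer: -t**3*log(t)/4 + t**3/12.


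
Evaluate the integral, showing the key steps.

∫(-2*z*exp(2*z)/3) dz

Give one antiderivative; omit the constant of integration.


Step 1. Integrate ∫(-2*z*exp(2*z)/3) dz by parts with u = z, dv = (-2*exp(2*z)/3) dz, so v = -exp(2*z)/3: now -z*exp(2*z)/3 + ∫(exp(2*z)/3) dz.
Step 2. Evaluate the standard form: now -z*exp(2*z)/3 + exp(2*z)/6.
Answer: -z*exp(2*z)/3 + exp(2*z)/6.


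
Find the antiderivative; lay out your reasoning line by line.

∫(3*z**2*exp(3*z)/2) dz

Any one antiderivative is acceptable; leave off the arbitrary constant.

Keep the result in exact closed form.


Step 1. Integrate ∫(3*z**2*exp(3*z)/2) dz by parts with u = z**2, dv = (3*exp(3*z)/2) dz, so v = exp(3*z)/2: now z**2*exp(3*z)/2 + ∫(-z*exp(3*z)) dz.
Step 2. Integrate ∫(-z*exp(3*z)) dz by parts with u = z, dv = (-exp(3*z)) dz, so v = -exp(3*z)/3: now z**2*exp(3*z)/2 - z*exp(3*z)/3 + ∫(exp(3*z)/3) dz.
Step 3. Evaluate the standard form: now z**2*exp(3*z)/2 - z*exp(3*z)/3 + exp(3*z)/9.
Answer: z**2*exp(3*z)/2 - z*exp(3*z)/3 + exp(3*z)/9.


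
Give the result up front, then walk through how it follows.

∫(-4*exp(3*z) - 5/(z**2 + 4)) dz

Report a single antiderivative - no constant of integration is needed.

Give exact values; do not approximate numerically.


The answer is -4*exp(3*z)/3 - 5*atan(z/2)/2.
Step 1. Rewrite: now ∫(-5/(z**2 + 4)) dz + ∫(-4*exp(3*z)) dz.
Step 2. Evaluate the standard form: now -5*atan(z/2)/2 + ∫(-4*exp(3*z)) dz.
Step 3. Evaluate the standard form: now -4*exp(3*z)/3 - 5*atan(z/2)/2.
Answer: -4*exp(3*z)/3 - 5*atan(z/2)/2.


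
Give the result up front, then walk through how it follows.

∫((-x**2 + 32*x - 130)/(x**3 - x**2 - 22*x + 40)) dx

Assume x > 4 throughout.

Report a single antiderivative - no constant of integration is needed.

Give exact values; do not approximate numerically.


The answer is -log(x - 4) + 5*log(x - 2) - 5*log(x + 5).
Step 1. Decompose ∫((-x**2 + 32*x - 130)/(x**3 - x**2 - 22*x + 40)) dx by partial fractions, (-x**2 + 32*x - 130)/(x**3 - x**2 - 22*x + 40) = -5/(x + 5) + 5/(x - 2) - 1/(x - 4): now ∫(-1/(x - 4)) dx + ∫(5/(x - 2)) dx + ∫(-5/(x + 5)) dx.
Step 2. Evaluate the standard form [assuming x > -5]: now -5*log(x + 5) + ∫(-1/(x - 4)) dx + ∫(5/(x - 2)) dx.
Step 3. Evaluate the standard form [assuming x > 4]: now -log(x - 4) - 5*log(x + 5) + ∫(5/(x - 2)) dx.
Step 4. Evaluate the standard form [assuming x > 2]: now -log(x - 4) + 5*log(x - 2) - 5*log(x + 5).
Answer: -log(x - 4) + 5*log(x - 2) - 5*log(x + 5).


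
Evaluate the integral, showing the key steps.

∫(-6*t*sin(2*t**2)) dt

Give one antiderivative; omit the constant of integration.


Step 1. Substitute u = t**2, turning ∫(-6*t*sin(2*t**2)) dt into ∫(-3*sin(2*u)) du: now ∫(-3*sin(2*u)) du.
Step 2. Evaluate the standard form: now 3*cos(2*u)/2.
Step 3. Substitute back u = t**2: now 3*cos(2*t**2)/2.
Answer: 3*cos(2*t**2)/2.


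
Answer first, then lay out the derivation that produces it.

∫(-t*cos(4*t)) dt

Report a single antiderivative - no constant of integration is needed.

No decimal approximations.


The answer is -t*sin(4*t)/4 - cos(4*t)/16.
Step 1. Integrate ∫(-t*cos(4*t)) dt by parts with u = t, dv = (-cos(4*t)) dt, so v = -sin(4*t)/4: now -t*sin(4*t)/4 + ∫(sin(4*t)/4) dt.
Step 2. Evaluate the standard form: now -t*sin(4*t)/4 - cos(4*t)/16.
Answer: -t*sin(4*t)/4 - cos(4*t)/16.


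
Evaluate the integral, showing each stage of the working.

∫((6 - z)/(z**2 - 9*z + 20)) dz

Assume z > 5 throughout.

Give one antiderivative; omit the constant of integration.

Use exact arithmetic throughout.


Step 1. Decompose ∫((6 - z)/(z**2 - 9*z + 20)) dz by partial fractions, (6 - z)/(z**2 - 9*z + 20) = -2/(z - 4) + 1/(z - 5): now ∫(1/(z - 5)) dz + ∫(-2/(z - 4)) dz.
Step 2. Evaluate the standard form [assuming z > 5]: now log(z - 5) + ∫(-2/(z - 4)) dz.
Step 3. Evaluate the standard form [assuming z > 4]: now log(z - 5) - 2*log(z - 4).
Answer: log(z - 5) - 2*log(z - 4).


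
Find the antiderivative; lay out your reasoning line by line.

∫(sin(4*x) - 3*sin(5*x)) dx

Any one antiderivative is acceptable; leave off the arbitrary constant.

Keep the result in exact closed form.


Step 1. Rewrite: now ∫(sin(4*x)) dx + ∫(-3*sin(5*x)) dx.
Step 2. Evaluate the standard form: now 3*cos(5*x)/5 + ∫(sin(4*x)) dx.
Step 3. Evaluate the standard form: now -cos(4*x)/4 + 3*cos(5*x)/5.
Answer: -cos(4*x)/4 + 3*cos(5*x)/5.


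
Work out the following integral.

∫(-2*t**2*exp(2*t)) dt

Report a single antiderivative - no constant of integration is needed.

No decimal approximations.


Answer: -t**2*exp(2*t) + t*exp(2*t) - exp(2*t)/2.


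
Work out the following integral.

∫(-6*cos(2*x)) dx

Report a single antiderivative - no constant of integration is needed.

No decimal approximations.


Answer: -3*sin(2*x).


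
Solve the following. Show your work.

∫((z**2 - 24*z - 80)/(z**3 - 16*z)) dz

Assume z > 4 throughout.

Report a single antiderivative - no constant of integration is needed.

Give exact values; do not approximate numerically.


Step 1. Decompose ∫((z**2 - 24*z - 80)/(z**3 - 16*z)) dz by partial fractions, (z**2 - 24*z - 80)/(z**3 - 16*z) = 1/(z + 4) - 5/(z - 4) + 5/z: now ∫(5/z) dz + ∫(-5/(z - 4)) dz + ∫(1/(z + 4)) dz.
Step 2. Evaluate the standard form [assuming z > -4]: now log(z + 4) + ∫(5/z) dz + ∫(-5/(z - 4)) dz.
Step 3. Evaluate the standard form [assuming z > 0]: now 5*log(z) + log(z + 4) + ∫(-5/(z - 4)) dz.
Step 4. Evaluate the standard form [assuming z > 4]: now 5*log(z) - 5*log(z - 4) + log(z + 4).
Answer: 5*log(z) - 5*log(z - 4) + log(z + 4).


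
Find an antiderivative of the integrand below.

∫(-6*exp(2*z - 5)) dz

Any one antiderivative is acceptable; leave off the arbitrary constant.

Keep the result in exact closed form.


Answer: -3*exp(2*z - 5).


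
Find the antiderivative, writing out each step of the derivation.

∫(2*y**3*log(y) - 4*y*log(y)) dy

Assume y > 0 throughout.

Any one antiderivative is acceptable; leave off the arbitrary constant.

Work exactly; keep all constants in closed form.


Step 1. Rewrite: now ∫(-4*y*log(y)) dy + ∫(2*y**3*log(y)) dy.
Step 2. Integrate ∫(-4*y*log(y)) dy by parts with u = log(y), dv = (-4*y) dy, so v = -2*y**2 [assuming y > 0]: now -2*y**2*log(y) + ∫(2*y) dy + ∫(2*y**3*log(y)) dy.
Step 3. Evaluate the standard form: now -2*y**2*log(y) + y**2 + ∫(2*y**3*log(y)) dy.
Step 4. Integrate ∫(2*y**3*log(y)) dy by parts with u = log(y), dv = (2*y**3) dy, so v = y**4/2 [assuming y > 0]: now y**4*log(y)/2 - 2*y**2*log(y) + y**2 + ∫(-y**3/2) dy.
Step 5. Evaluate the standard form: now y**4*log(y)/2 - y**4/8 - 2*y**2*log(y) + y**2.
Answer: y**4*log(y)/2 - y**4/8 - 2*y**2*log(y) + y**2.


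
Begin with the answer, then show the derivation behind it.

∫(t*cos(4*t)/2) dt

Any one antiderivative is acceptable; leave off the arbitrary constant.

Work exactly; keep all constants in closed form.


The answer is t*sin(4*t)/8 + cos(4*t)/32.
Step 1. Integrate ∫(t*cos(4*t)/2) dt by parts with u = t, dv = (cos(4*t)/2) dt, so v = sin(4*t)/8: now t*sin(4*t)/8 + ∫(-sin(4*t)/8) dt.
Step 2. Evaluate the standard form: now t*sin(4*t)/8 + cos(4*t)/32.
Answer: t*sin(4*t)/8 + cos(4*t)/32.


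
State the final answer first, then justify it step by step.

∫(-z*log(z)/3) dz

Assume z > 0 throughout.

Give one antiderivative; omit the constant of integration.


The answer is -z**2*log(z)/6 + z**2/12.
Step 1. Integrate ∫(-z*log(z)/3) dz by parts with u = log(z), dv = (-z/3) dz, so v = -z**2/6 [assuming z > 0]: now -z**2*log(z)/6 + ∫(z/6) dz.
Step 2. Evaluate the standard form: now -z**2*log(z)/6 + z**2/12.
Answer: -z**2*log(z)/6 + z**2/12.


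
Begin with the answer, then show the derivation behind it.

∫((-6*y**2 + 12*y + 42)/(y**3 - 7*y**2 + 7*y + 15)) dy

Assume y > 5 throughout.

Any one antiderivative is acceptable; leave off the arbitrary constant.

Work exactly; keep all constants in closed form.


The answer is -4*log(y - 5) - 3*log(y - 3) + log(y + 1).
Step 1. Decompose ∫((-6*y**2 + 12*y + 42)/(y**3 - 7*y**2 + 7*y + 15)) dy by partial fractions, (-6*y**2 + 12*y + 42)/(y**3 - 7*y**2 + 7*y + 15) = 1/(y + 1) - 3/(y - 3) - 4/(y - 5): now ∫(-4/(y - 5)) dy + ∫(-3/(y - 3)) dy + ∫(1/(y + 1)) dy.
Step 2. Evaluate the standard form [assuming y > -1]: now log(y + 1) + ∫(-4/(y - 5)) dy + ∫(-3/(y - 3)) dy.
Step 3. Evaluate the standard form [assuming y > 5]: now -4*log(y - 5) + log(y + 1) + ∫(-3/(y - 3)) dy.
Step 4. Evaluate the standard form [assuming y > 3]: now -4*log(y - 5) - 3*log(y - 3) + log(y + 1).
Answer: -4*log(y - 5) - 3*log(y - 3) + log(y + 1).


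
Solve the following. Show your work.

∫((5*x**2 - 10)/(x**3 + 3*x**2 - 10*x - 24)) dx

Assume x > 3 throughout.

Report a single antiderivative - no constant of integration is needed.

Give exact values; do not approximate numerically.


Step 1. Decompose ∫((5*x**2 - 10)/(x**3 + 3*x**2 - 10*x - 24)) dx by partial fractions, (5*x**2 - 10)/(x**3 + 3*x**2 - 10*x - 24) = 5/(x + 4) - 1/(x + 2) + 1/(x - 3): now ∫(1/(x - 3)) dx + ∫(-1/(x + 2)) dx + ∫(5/(x + 4)) dx.
Step 2. Evaluate the standard form [assuming x > -4]: now 5*log(x + 4) + ∫(1/(x - 3)) dx + ∫(-1/(x + 2)) dx.
Step 3. Evaluate the standard form [assuming x > -2]: now -log(x + 2) + 5*log(x + 4) + ∫(1/(x - 3)) dx.
Step 4. Evaluate the standard form [assuming x > 3]: now log(x - 3) - log(x + 2) + 5*log(x + 4).
Answer: log(x - 3) - log(x + 2) + 5*log(x + 4).


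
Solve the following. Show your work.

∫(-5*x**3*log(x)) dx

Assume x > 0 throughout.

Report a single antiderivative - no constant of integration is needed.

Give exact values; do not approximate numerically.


Step 1. Integrate ∫(-5*x**3*log(x)) dx by parts with u = log(x), dv = (-5*x**3) dx, so v = -5*x**4/4 [assuming x > 0]: now -5*x**4*log(x)/4 + ∫(5*x**3/4) dx.
Step 2. Evaluate the standard form: now -5*x**4*log(x)/4 + 5*x**4/16.
Answer: -5*x**4*log(x)/4 + 5*x**4/16.


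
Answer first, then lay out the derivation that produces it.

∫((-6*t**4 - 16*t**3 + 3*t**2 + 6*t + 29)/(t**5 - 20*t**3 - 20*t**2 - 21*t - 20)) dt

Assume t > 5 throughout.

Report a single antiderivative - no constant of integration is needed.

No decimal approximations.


The answer is -4*log(t - 5) - log(t + 1) - log(t + 4) - atan(t).
Step 1. Decompose ∫((-6*t**4 - 16*t**3 + 3*t**2 + 6*t + 29)/(t**5 - 20*t**3 - 20*t**2 - 21*t - 20)) dt by partial fractions, (-6*t**4 - 16*t**3 + 3*t**2 + 6*t + 29)/(t**5 - 20*t**3 - 20*t**2 - 21*t - 20) = -1/(t**2 + 1) - 1/(t + 4) - 1/(t + 1) - 4/(t - 5): now ∫(-4/(t - 5)) dt + ∫(-1/(t + 1)) dt + ∫(-1/(t + 4)) dt + ∫(-1/(t**2 + 1)) dt.
Step 2. Evaluate the standard form [assuming t > -4]: now -log(t + 4) + ∫(-4/(t - 5)) dt + ∫(-1/(t + 1)) dt + ∫(-1/(t**2 + 1)) dt.
Step 3. Evaluate the standard form [assuming t > -1]: now -log(t + 1) - log(t + 4) + ∫(-4/(t - 5)) dt + ∫(-1/(t**2 + 1)) dt.
Step 4. Evaluate the standard form [assuming t > 5]: now -4*log(t - 5) - log(t + 1) - log(t + 4) + ∫(-1/(t**2 + 1)) dt.
Step 5. Evaluate the standard form: now -4*log(t - 5) - log(t + 1) - log(t + 4) - atan(t).
Answer: -4*log(t - 5) - log(t + 1) - log(t + 4) - atan(t).


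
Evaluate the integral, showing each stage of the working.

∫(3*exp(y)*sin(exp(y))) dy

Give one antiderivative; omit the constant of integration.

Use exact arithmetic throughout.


Step 1. Substitute u = exp(y), turning ∫(3*exp(y)*sin(exp(y))) dy into ∫(3*sin(u)) du: now ∫(3*sin(u)) du.
Step 2. Evaluate the standard form: now -3*cos(u).
Step 3. Substitute back u = exp(y): now -3*cos(exp(y)).
Answer: -3*cos(exp(y)).


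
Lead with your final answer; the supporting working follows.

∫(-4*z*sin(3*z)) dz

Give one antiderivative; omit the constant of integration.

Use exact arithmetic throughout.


The answer is 4*z*cos(3*z)/3 - 4*sin(3*z)/9.
Step 1. Integrate ∫(-4*z*sin(3*z)) dz by parts with u = z, dv = (-4*sin(3*z)) dz, so v = 4*cos(3*z)/3: now 4*z*cos(3*z)/3 + ∫(-4*cos(3*z)/3) dz.
Step 2. Evaluate the standard form: now 4*z*cos(3*z)/3 - 4*sin(3*z)/9.
Answer: 4*z*cos(3*z)/3 - 4*sin(3*z)/9.


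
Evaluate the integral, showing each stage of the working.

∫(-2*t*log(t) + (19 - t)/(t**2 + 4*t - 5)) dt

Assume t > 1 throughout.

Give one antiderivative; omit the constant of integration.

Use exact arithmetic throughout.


Step 1. Rewrite: now ∫(-2*t*log(t)) dt + ∫((19 - t)/(t**2 + 4*t - 5)) dt.
Step 2. Decompose ∫((19 - t)/(t**2 + 4*t - 5)) dt by partial fractions, (19 - t)/(t**2 + 4*t - 5) = -4/(t + 5) + 3/(t - 1): now ∫(-2*t*log(t)) dt + ∫(3/(t - 1)) dt + ∫(-4/(t + 5)) dt.
Step 3. Evaluate the standard form [assuming t > 1]: now 3*log(t - 1) + ∫(-2*t*log(t)) dt + ∫(-4/(t + 5)) dt.
Step 4. Evaluate the standard form [assuming t > -5]: now 3*log(t - 1) - 4*log(t + 5) + ∫(-2*t*log(t)) dt.
Step 5. Integrate ∫(-2*t*log(t)) dt by parts with u = log(t), dv = (-2*t) dt, so v = -t**2 [assuming t > 0]: now -t**2*log(t) + 3*log(t - 1) - 4*log(t + 5) + ∫(t) dt.
Step 6. Evaluate the standard form: now -t**2*log(t) + t**2/2 + 3*log(t - 1) - 4*log(t + 5).
Answer: -t**2*log(t) + t**2/2 + 3*log(t - 1) - 4*log(t + 5).


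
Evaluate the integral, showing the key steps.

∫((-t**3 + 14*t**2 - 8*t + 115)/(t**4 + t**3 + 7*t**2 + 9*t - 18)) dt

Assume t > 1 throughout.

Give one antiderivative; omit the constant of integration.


Step 1. Decompose ∫((-t**3 + 14*t**2 - 8*t + 115)/(t**4 + t**3 + 7*t**2 + 9*t - 18)) dt by partial fractions, (-t**3 + 14*t**2 - 8*t + 115)/(t**4 + t**3 + 7*t**2 + 9*t - 18) = 1/(t**2 + 9) - 5/(t + 2) + 4/(t - 1): now ∫(4/(t - 1)) dt + ∫(-5/(t + 2)) dt + ∫(1/(t**2 + 9)) dt.
Step 2. Evaluate the standard form [assuming t > -2]: now -5*log(t + 2) + ∫(4/(t - 1)) dt + ∫(1/(t**2 + 9)) dt.
Step 3. Evaluate the standard form [assuming t > 1]: now 4*log(t - 1) - 5*log(t + 2) + ∫(1/(t**2 + 9)) dt.
Step 4. Evaluate the standard form: now 4*log(t - 1) - 5*log(t + 2) + atan(t/3)/3.
Answer: 4*log(t - 1) - 5*log(t + 2) + atan(t/3)/3.
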